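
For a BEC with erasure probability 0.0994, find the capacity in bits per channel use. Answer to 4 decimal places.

Binary erasure channel: capacity C = 1 − ε.
C = 1 − 0.0994 = 0.9006 bits per channel use.

0.9006 bits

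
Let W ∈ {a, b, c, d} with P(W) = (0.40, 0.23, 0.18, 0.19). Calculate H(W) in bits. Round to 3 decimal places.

1.917 bits

H(W) = −Σ p·log₂ p.
  −(0.40)·log₂(0.40) = 0.5288
  −(0.23)·log₂(0.23) = 0.4877
  −(0.18)·log₂(0.18) = 0.4453
  −(0.19)·log₂(0.19) = 0.4552
Sum: 0.5288 + 0.4877 + 0.4453 + 0.4552 = 1.917 bits.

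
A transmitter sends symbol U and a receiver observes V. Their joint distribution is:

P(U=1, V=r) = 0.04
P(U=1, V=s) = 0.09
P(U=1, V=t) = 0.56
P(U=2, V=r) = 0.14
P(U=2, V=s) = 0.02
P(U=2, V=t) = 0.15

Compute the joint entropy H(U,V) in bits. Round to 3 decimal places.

1.887 bits

H(U,V) = −Σ p(x,y)·log₂ p(x,y) over all 6 cells.
  cell (1,r): −0.04·log₂0.04 = 0.1858
  cell (1,s): −0.09·log₂0.09 = 0.3127
  cell (1,t): −0.56·log₂0.56 = 0.4684
  cell (2,r): −0.14·log₂0.14 = 0.3971
  cell (2,s): −0.02·log₂0.02 = 0.1129
  cell (2,t): −0.15·log₂0.15 = 0.4105
Sum = 1.887 bits.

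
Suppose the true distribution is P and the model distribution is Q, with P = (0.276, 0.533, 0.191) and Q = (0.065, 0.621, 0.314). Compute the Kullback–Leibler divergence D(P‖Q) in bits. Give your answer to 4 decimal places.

0.3213 bits

D(P‖Q) = Σ p·log₂(p/q).
  0.276·log₂(0.276/0.065) = 0.57578
  0.533·log₂(0.533/0.621) = -0.11750
  0.191·log₂(0.191/0.314) = -0.13698
D(P‖Q) = 0.3213 bits.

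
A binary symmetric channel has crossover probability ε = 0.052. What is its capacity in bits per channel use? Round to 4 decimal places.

0.7052 bits

Binary symmetric channel: C = 1 − h₂(ε) where h₂ is the binary entropy function.
h₂(0.052) = −0.052·log₂0.052 − 0.948·log₂0.948 = 0.2948.
C = 1 − 0.2948 = 0.7052 bits per channel use.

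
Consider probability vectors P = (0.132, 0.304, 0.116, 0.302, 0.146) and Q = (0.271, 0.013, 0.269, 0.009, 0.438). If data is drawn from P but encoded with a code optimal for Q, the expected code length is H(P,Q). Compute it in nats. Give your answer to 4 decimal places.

H(P,Q) = −Σ p·ln q.
  −0.132·ln(0.271) = 0.17234
  −0.304·ln(0.013) = 1.32021
  −0.116·ln(0.269) = 0.15231
  −0.302·ln(0.009) = 1.42258
  −0.146·ln(0.438) = 0.12053
H(P,Q) = 3.1880 nats.

3.1880 nats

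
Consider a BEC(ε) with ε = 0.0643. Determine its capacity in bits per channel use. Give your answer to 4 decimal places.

Binary erasure channel: capacity C = 1 − ε.
C = 1 − 0.0643 = 0.9357 bits per channel use.

0.9357 bits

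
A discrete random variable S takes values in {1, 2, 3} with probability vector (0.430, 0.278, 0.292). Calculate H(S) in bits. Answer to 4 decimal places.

H(S) = −Σ p·log₂ p.
  −(0.430)·log₂(0.430) = 0.52356
  −(0.278)·log₂(0.278) = 0.51342
  −(0.292)·log₂(0.292) = 0.51858
Sum: 0.52356 + 0.51342 + 0.51858 = 1.5556 bits.

1.5556 bits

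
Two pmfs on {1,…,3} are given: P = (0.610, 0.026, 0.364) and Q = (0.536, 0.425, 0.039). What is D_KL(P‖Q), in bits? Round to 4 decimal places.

D(P‖Q) = Σ p·log₂(p/q).
  0.610·log₂(0.610/0.536) = 0.11381
  0.026·log₂(0.026/0.425) = -0.10480
  0.364·log₂(0.364/0.039) = 1.17295
D(P‖Q) = 1.1820 bits.

1.1820 bits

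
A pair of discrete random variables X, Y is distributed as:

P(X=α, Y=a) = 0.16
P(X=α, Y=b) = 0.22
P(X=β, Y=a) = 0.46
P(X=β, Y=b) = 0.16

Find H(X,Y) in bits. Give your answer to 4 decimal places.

H(X,Y) = −Σ p(x,y)·log₂ p(x,y) over all 4 cells.
  cell (α,a): −0.16·log₂0.16 = 0.42302
  cell (α,b): −0.22·log₂0.22 = 0.48057
  cell (β,a): −0.46·log₂0.46 = 0.51534
  cell (β,b): −0.16·log₂0.16 = 0.42302
Sum = 1.8419 bits.

1.8419 bits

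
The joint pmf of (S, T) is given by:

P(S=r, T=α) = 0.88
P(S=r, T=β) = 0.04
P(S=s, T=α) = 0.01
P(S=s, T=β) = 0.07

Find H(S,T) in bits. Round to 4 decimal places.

H(S,T) = −Σ p(x,y)·log₂ p(x,y) over all 4 cells.
  cell (r,α): −0.88·log₂0.88 = 0.16229
  cell (r,β): −0.04·log₂0.04 = 0.18575
  cell (s,α): −0.01·log₂0.01 = 0.06644
  cell (s,β): −0.07·log₂0.07 = 0.26856
Sum = 0.6830 bits.

0.6830 bits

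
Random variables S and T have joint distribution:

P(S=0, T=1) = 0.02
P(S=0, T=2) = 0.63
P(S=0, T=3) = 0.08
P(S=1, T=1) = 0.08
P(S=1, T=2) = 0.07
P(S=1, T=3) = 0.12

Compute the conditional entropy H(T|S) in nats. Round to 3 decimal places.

Chain rule: H(T|S) = H(S,T) − H(S).
Marginals: p(S) = (0.7300, 0.2700), p(T) = (0.1000, 0.7000, 0.2000).
H(S,T) = 1.2140 nats; H(S) = 0.5833 nats.
H(T|S) = 1.2140 − 0.5833 = 0.631 nats.

0.631 nats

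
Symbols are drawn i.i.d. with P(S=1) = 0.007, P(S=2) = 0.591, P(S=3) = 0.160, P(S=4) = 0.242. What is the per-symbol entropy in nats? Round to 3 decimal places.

0.982 nats

H(S) = −Σ p·ln p.
  −(0.007)·ln(0.007) = 0.0347
  −(0.591)·ln(0.591) = 0.3108
  −(0.160)·ln(0.160) = 0.2932
  −(0.242)·ln(0.242) = 0.3434
Sum: 0.0347 + 0.3108 + 0.2932 + 0.3434 = 0.982 nats.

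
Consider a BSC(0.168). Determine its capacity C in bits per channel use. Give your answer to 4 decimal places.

0.3469 bits

Binary symmetric channel: C = 1 − h₂(ε) where h₂ is the binary entropy function.
h₂(0.168) = −0.168·log₂0.168 − 0.832·log₂0.832 = 0.6531.
C = 1 − 0.6531 = 0.3469 bits per channel use.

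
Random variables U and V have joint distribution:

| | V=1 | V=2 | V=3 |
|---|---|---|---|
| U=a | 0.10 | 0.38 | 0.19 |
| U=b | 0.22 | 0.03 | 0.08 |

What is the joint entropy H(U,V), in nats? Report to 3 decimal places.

H(U,V) = −Σ p(x,y)·ln p(x,y) over all 6 cells.
  cell (a,1): −0.10·ln0.10 = 0.2303
  cell (a,2): −0.38·ln0.38 = 0.3677
  cell (a,3): −0.19·ln0.19 = 0.3155
  cell (b,1): −0.22·ln0.22 = 0.3331
  cell (b,2): −0.03·ln0.03 = 0.1052
  cell (b,3): −0.08·ln0.08 = 0.2021
Sum = 1.554 nats.

1.554 nats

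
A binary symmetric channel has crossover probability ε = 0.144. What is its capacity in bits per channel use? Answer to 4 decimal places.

Binary symmetric channel: C = 1 − h₂(ε) where h₂ is the binary entropy function.
h₂(0.144) = −0.144·log₂0.144 − 0.856·log₂0.856 = 0.5946.
C = 1 − 0.5946 = 0.4054 bits per channel use.

0.4054 bits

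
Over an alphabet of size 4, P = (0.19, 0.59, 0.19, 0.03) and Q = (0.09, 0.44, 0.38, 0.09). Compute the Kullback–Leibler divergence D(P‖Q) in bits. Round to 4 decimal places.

0.2170 bits

D(P‖Q) = Σ p·log₂(p/q).
  0.19·log₂(0.19/0.09) = 0.20482
  0.59·log₂(0.59/0.44) = 0.24969
  0.19·log₂(0.19/0.38) = -0.19000
  0.03·log₂(0.03/0.09) = -0.04755
D(P‖Q) = 0.2170 bits.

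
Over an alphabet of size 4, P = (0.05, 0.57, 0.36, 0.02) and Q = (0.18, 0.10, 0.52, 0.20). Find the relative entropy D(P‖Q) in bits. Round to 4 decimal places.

1.0814 bits

D(P‖Q) = Σ p·log₂(p/q).
  0.05·log₂(0.05/0.18) = -0.09240
  0.57·log₂(0.57/0.10) = 1.43125
  0.36·log₂(0.36/0.52) = -0.19099
  0.02·log₂(0.02/0.20) = -0.06644
D(P‖Q) = 1.0814 bits.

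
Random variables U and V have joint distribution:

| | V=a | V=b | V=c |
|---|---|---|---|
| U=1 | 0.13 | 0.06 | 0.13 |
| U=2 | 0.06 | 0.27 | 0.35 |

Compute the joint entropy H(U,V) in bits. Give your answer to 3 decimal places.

H(U,V) = −Σ p(x,y)·log₂ p(x,y) over all 6 cells.
  cell (1,a): −0.13·log₂0.13 = 0.3826
  cell (1,b): −0.06·log₂0.06 = 0.2435
  cell (1,c): −0.13·log₂0.13 = 0.3826
  cell (2,a): −0.06·log₂0.06 = 0.2435
  cell (2,b): −0.27·log₂0.27 = 0.5100
  cell (2,c): −0.35·log₂0.35 = 0.5301
Sum = 2.292 bits.

2.292 bits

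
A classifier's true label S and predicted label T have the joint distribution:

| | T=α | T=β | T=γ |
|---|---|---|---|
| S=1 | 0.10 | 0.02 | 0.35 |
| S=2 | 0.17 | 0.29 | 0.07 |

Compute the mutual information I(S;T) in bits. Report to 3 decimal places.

Marginals: p(S) = (0.4700, 0.5300), p(T) = (0.2700, 0.3100, 0.4200).
I(S;T) = H(S) + H(T) − H(S,T).
H(S) = 0.9974, H(T) = 1.5595, H(S,T) = 2.1962.
I(S;T) = 0.9974 + 1.5595 − 2.1962 = 0.361 bits.

0.361 bits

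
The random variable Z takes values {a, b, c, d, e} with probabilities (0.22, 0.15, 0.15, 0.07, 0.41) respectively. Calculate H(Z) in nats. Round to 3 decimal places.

1.454 nats

H(Z) = −Σ p·ln p.
  −(0.22)·ln(0.22) = 0.3331
  −(0.15)·ln(0.15) = 0.2846
  −(0.15)·ln(0.15) = 0.2846
  −(0.07)·ln(0.07) = 0.1861
  −(0.41)·ln(0.41) = 0.3656
Sum: 0.3331 + 0.2846 + 0.2846 + 0.1861 + 0.3656 = 1.454 nats.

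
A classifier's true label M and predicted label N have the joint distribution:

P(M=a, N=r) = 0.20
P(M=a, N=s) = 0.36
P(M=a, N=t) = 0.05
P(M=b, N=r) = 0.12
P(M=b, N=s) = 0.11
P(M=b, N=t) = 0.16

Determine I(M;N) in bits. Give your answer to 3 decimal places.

0.124 bits

Marginals: p(M) = (0.6100, 0.3900), p(N) = (0.3200, 0.4700, 0.2100).
I(M;N) = Σ p(x,y)·log₂[p(x,y)/(p(x)p(y))].
  (a,r): 0.20·log₂(1.0246) = 0.0070
  (a,s): 0.36·log₂(1.2557) = 0.1182
  (a,t): 0.05·log₂(0.3903) = -0.0679
  (b,r): 0.12·log₂(0.9615) = -0.0068
  (b,s): 0.11·log₂(0.6001) = -0.0810
  (b,t): 0.16·log₂(1.9536) = 0.1546
Sum = 0.124 bits.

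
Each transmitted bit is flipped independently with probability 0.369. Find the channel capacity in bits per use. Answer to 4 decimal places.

Binary symmetric channel: C = 1 − h₂(ε) where h₂ is the binary entropy function.
h₂(0.369) = −0.369·log₂0.369 − 0.631·log₂0.631 = 0.9499.
C = 1 − 0.9499 = 0.0501 bits per channel use.

0.0501 bits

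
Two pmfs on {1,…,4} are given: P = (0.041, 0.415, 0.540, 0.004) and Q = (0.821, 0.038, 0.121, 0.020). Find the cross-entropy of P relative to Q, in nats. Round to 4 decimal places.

H(P,Q) = −Σ p·ln q.
  −0.041·ln(0.821) = 0.00809
  −0.415·ln(0.038) = 1.35712
  −0.540·ln(0.121) = 1.14046
  −0.004·ln(0.020) = 0.01565
H(P,Q) = 2.5213 nats.

2.5213 nats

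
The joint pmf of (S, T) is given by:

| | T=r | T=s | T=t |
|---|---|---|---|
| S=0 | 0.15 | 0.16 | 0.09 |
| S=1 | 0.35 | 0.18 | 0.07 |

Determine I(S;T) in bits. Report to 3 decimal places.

0.033 bits

Marginals: p(S) = (0.4000, 0.6000), p(T) = (0.5000, 0.3400, 0.1600).
I(S;T) = H(S) + H(T) − H(S,T).
H(S) = 0.9710, H(T) = 1.4522, H(S,T) = 2.3902.
I(S;T) = 0.9710 + 1.4522 − 2.3902 = 0.033 bits.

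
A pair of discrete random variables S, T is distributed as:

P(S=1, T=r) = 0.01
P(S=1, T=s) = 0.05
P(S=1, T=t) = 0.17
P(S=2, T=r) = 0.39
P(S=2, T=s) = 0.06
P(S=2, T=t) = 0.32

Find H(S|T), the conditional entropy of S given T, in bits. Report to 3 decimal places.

0.633 bits

Marginals: p(S) = (0.2300, 0.7700), p(T) = (0.4000, 0.1100, 0.4900).
H(S|T) = Σ p(T) · H(S|T=·).
  T=r: p=0.4000, H(S|T=r) = 0.1687
  T=s: p=0.1100, H(S|T=s) = 0.9940
  T=t: p=0.4900, H(S|T=t) = 0.9313
Weighted sum = 0.633 bits.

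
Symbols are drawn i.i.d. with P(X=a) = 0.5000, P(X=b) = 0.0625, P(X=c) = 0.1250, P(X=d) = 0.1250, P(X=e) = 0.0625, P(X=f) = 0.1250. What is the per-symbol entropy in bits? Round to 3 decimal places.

H(X) = −Σ p·log₂ p.
  −(0.5000)·log₂(0.5000) = 0.5000
  −(0.0625)·log₂(0.0625) = 0.2500
  −(0.1250)·log₂(0.1250) = 0.3750
  −(0.1250)·log₂(0.1250) = 0.3750
  −(0.0625)·log₂(0.0625) = 0.2500
  −(0.1250)·log₂(0.1250) = 0.3750
Sum: 0.5000 + 0.2500 + 0.3750 + 0.3750 + 0.2500 + 0.3750 = 2.125 bits.

2.125 bits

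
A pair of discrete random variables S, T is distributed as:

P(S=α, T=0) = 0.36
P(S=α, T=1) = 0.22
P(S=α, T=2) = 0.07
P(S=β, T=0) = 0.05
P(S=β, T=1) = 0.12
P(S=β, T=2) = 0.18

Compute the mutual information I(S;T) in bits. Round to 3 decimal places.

Marginals: p(S) = (0.6500, 0.3500), p(T) = (0.4100, 0.3400, 0.2500).
I(S;T) = Σ p(x,y)·log₂[p(x,y)/(p(x)p(y))].
  (α,0): 0.36·log₂(1.3508) = 0.1562
  (α,1): 0.22·log₂(0.9955) = -0.0014
  (α,2): 0.07·log₂(0.4308) = -0.0851
  (β,0): 0.05·log₂(0.3484) = -0.0761
  (β,1): 0.12·log₂(1.0084) = 0.0014
  (β,2): 0.18·log₂(2.0571) = 0.1873
Sum = 0.182 bits.

0.182 bits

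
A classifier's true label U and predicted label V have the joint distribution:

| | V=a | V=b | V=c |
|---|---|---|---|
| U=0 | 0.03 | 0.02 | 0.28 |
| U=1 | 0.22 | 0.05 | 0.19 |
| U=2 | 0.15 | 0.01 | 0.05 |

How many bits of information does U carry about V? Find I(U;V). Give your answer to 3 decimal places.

0.203 bits

Marginals: p(U) = (0.3300, 0.4600, 0.2100), p(V) = (0.4000, 0.0800, 0.5200).
I(U;V) = Σ p(x,y)·log₂[p(x,y)/(p(x)p(y))].
  (0,a): 0.03·log₂(0.2273) = -0.0641
  (0,b): 0.02·log₂(0.7576) = -0.0080
  (0,c): 0.28·log₂(1.6317) = 0.1978
  (1,a): 0.22·log₂(1.1957) = 0.0567
  (1,b): 0.05·log₂(1.3587) = 0.0221
  (1,c): 0.19·log₂(0.7943) = -0.0631
  (2,a): 0.15·log₂(1.7857) = 0.1255
  (2,b): 0.01·log₂(0.5952) = -0.0075
  (2,c): 0.05·log₂(0.4579) = -0.0563
Sum = 0.203 bits.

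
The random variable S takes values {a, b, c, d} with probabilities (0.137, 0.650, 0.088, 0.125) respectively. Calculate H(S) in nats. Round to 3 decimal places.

H(S) = −Σ p·ln p.
  −(0.137)·ln(0.137) = 0.2723
  −(0.650)·ln(0.650) = 0.2800
  −(0.088)·ln(0.088) = 0.2139
  −(0.125)·ln(0.125) = 0.2599
Sum: 0.2723 + 0.2800 + 0.2139 + 0.2599 = 1.026 nats.

1.026 nats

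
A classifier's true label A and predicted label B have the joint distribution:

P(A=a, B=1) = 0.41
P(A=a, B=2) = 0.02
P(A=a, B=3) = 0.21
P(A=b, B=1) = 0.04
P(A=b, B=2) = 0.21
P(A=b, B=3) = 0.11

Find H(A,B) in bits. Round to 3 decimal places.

2.122 bits

H(A,B) = −Σ p(x,y)·log₂ p(x,y) over all 6 cells.
  cell (a,1): −0.41·log₂0.41 = 0.5274
  cell (a,2): −0.02·log₂0.02 = 0.1129
  cell (a,3): −0.21·log₂0.21 = 0.4728
  cell (b,1): −0.04·log₂0.04 = 0.1858
  cell (b,2): −0.21·log₂0.21 = 0.4728
  cell (b,3): −0.11·log₂0.11 = 0.3503
Sum = 2.122 bits.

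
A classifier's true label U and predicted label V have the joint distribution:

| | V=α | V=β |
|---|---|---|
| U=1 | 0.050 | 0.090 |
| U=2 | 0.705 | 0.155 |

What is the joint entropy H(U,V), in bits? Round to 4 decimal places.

H(U,V) = −Σ p(x,y)·log₂ p(x,y) over all 4 cells.
  cell (1,α): −0.050·log₂0.050 = 0.21610
  cell (1,β): −0.090·log₂0.090 = 0.31265
  cell (2,α): −0.705·log₂0.705 = 0.35553
  cell (2,β): −0.155·log₂0.155 = 0.41690
Sum = 1.3012 bits.

1.3012 bits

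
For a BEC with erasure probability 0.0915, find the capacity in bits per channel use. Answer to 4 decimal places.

0.9085 bits

Binary erasure channel: capacity C = 1 − ε.
C = 1 − 0.0915 = 0.9085 bits per channel use.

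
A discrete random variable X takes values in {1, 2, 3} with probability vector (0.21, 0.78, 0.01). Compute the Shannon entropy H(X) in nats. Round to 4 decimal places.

0.5676 nats

H(X) = −Σ p·ln p.
  −(0.21)·ln(0.21) = 0.32774
  −(0.78)·ln(0.78) = 0.19380
  −(0.01)·ln(0.01) = 0.04605
Sum: 0.32774 + 0.19380 + 0.04605 = 0.5676 nats.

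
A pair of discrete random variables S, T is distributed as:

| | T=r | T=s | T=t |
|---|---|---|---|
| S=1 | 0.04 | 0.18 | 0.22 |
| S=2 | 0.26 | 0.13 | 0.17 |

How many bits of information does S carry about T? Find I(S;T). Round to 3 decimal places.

Marginals: p(S) = (0.4400, 0.5600), p(T) = (0.3000, 0.3100, 0.3900).
I(S;T) = H(S) + H(T) − H(S,T).
H(S) = 0.9896, H(T) = 1.5747, H(S,T) = 2.4342.
I(S;T) = 0.9896 + 1.5747 − 2.4342 = 0.130 bits.

0.130 bits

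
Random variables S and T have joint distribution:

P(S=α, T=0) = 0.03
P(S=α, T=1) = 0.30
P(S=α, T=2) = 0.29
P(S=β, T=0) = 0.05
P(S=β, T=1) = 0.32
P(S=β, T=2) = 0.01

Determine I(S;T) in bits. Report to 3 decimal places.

0.199 bits

Marginals: p(S) = (0.6200, 0.3800), p(T) = (0.0800, 0.6200, 0.3000).
I(S;T) = Σ p(x,y)·log₂[p(x,y)/(p(x)p(y))].
  (α,0): 0.03·log₂(0.6048) = -0.0218
  (α,1): 0.30·log₂(0.7804) = -0.1073
  (α,2): 0.29·log₂(1.5591) = 0.1858
  (β,0): 0.05·log₂(1.6447) = 0.0359
  (β,1): 0.32·log₂(1.3582) = 0.1414
  (β,2): 0.01·log₂(0.0877) = -0.0351
Sum = 0.199 bits.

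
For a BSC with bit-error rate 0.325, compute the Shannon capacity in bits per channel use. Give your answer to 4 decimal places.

0.0903 bits

Binary symmetric channel: C = 1 − h₂(ε) where h₂ is the binary entropy function.
h₂(0.325) = −0.325·log₂0.325 − 0.675·log₂0.675 = 0.9097.
C = 1 − 0.9097 = 0.0903 bits per channel use.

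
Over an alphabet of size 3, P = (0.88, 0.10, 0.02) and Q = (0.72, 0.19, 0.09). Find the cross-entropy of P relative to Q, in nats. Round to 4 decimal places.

H(P,Q) = −Σ p·ln q.
  −0.88·ln(0.72) = 0.28908
  −0.10·ln(0.19) = 0.16607
  −0.02·ln(0.09) = 0.04816
H(P,Q) = 0.5033 nats.

0.5033 nats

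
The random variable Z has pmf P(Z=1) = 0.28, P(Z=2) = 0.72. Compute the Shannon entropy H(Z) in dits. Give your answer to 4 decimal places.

0.2575 dits

H(Z) = −Σ p·log₁₀ p.
  −(0.28)·log₁₀(0.28) = 0.15480
  −(0.72)·log₁₀(0.72) = 0.10272
Sum: 0.15480 + 0.10272 = 0.2575 dits.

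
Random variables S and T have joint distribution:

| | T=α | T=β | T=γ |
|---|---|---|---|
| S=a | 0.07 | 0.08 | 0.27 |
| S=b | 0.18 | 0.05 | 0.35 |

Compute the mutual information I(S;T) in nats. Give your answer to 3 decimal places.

0.021 nats

Marginals: p(S) = (0.4200, 0.5800), p(T) = (0.2500, 0.1300, 0.6200).
I(S;T) = Σ p(x,y)·ln[p(x,y)/(p(x)p(y))].
  (a,α): 0.07·ln(0.6667) = -0.0284
  (a,β): 0.08·ln(1.4652) = 0.0306
  (a,γ): 0.27·ln(1.0369) = 0.0098
  (b,α): 0.18·ln(1.2414) = 0.0389
  (b,β): 0.05·ln(0.6631) = -0.0205
  (b,γ): 0.35·ln(0.9733) = -0.0095
Sum = 0.021 nats.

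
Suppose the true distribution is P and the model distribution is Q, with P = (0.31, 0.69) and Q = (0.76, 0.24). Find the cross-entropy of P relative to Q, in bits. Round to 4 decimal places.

H(P,Q) = −Σ p·log₂ q.
  −0.31·log₂(0.76) = 0.12274
  −0.69·log₂(0.24) = 1.42064
H(P,Q) = 1.5434 bits.

1.5434 bits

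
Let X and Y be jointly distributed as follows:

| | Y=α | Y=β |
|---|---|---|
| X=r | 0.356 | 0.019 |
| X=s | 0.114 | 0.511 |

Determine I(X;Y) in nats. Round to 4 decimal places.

Marginals: p(X) = (0.3750, 0.6250), p(Y) = (0.4700, 0.5300).
I(X;Y) = H(X) + H(Y) − H(X,Y).
H(X) = 0.6616, H(Y) = 0.6913, H(X,Y) = 1.0336.
I(X;Y) = 0.6616 + 0.6913 − 1.0336 = 0.3193 nats.

0.3193 nats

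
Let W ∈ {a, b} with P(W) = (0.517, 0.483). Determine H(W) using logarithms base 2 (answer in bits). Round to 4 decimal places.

0.9992 bits

H(W) = −Σ p·log₂ p.
  −(0.517)·log₂(0.517) = 0.49206
  −(0.483)·log₂(0.483) = 0.50710
Sum: 0.49206 + 0.50710 = 0.9992 bits.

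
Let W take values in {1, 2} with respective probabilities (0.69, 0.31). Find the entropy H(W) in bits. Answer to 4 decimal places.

H(W) = −Σ p·log₂ p.
  −(0.69)·log₂(0.69) = 0.36938
  −(0.31)·log₂(0.31) = 0.52379
Sum: 0.36938 + 0.52379 = 0.8932 bits.

0.8932 bits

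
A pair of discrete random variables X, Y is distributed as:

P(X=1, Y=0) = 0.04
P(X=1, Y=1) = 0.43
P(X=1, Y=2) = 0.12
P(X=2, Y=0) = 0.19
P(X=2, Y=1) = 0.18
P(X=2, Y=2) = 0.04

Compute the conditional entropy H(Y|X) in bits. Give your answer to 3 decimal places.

1.186 bits

Chain rule: H(Y|X) = H(X,Y) − H(X).
Marginals: p(X) = (0.5900, 0.4100), p(Y) = (0.2300, 0.6100, 0.1600).
H(X,Y) = 2.1627 bits; H(X) = 0.9765 bits.
H(Y|X) = 2.1627 − 0.9765 = 1.186 bits.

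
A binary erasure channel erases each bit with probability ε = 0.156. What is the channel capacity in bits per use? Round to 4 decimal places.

Binary erasure channel: capacity C = 1 − ε.
C = 1 − 0.156 = 0.8440 bits per channel use.

0.8440 bits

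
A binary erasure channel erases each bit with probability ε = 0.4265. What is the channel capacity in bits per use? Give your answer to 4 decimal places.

0.5735 bits

Binary erasure channel: capacity C = 1 − ε.
C = 1 − 0.4265 = 0.5735 bits per channel use.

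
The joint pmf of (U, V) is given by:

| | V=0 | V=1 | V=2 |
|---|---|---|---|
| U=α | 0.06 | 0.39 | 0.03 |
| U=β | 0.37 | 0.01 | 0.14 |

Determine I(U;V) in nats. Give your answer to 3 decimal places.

Marginals: p(U) = (0.4800, 0.5200), p(V) = (0.4300, 0.4000, 0.1700).
I(U;V) = H(U) + H(V) − H(U,V).
H(U) = 0.6923, H(V) = 1.0307, H(U,V) = 1.3304.
I(U;V) = 0.6923 + 1.0307 − 1.3304 = 0.393 nats.

0.393 nats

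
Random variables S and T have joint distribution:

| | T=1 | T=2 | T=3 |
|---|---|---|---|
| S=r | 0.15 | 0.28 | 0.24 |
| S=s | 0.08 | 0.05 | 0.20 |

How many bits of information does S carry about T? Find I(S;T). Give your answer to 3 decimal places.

0.061 bits

Marginals: p(S) = (0.6700, 0.3300), p(T) = (0.2300, 0.3300, 0.4400).
I(S;T) = H(S) + H(T) − H(S,T).
H(S) = 0.9149, H(T) = 1.5366, H(S,T) = 2.3909.
I(S;T) = 0.9149 + 1.5366 − 2.3909 = 0.061 bits.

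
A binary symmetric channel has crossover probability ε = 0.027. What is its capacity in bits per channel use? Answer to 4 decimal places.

0.8209 bits

Binary symmetric channel: C = 1 − h₂(ε) where h₂ is the binary entropy function.
h₂(0.027) = −0.027·log₂0.027 − 0.973·log₂0.973 = 0.1791.
C = 1 − 0.1791 = 0.8209 bits per channel use.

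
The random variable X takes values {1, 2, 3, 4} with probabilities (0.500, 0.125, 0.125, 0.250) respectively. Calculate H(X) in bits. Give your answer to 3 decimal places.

1.750 bits

H(X) = −Σ p·log₂ p.
  −(0.500)·log₂(0.500) = 0.5000
  −(0.125)·log₂(0.125) = 0.3750
  −(0.125)·log₂(0.125) = 0.3750
  −(0.250)·log₂(0.250) = 0.5000
Sum: 0.5000 + 0.3750 + 0.3750 + 0.5000 = 1.750 bits.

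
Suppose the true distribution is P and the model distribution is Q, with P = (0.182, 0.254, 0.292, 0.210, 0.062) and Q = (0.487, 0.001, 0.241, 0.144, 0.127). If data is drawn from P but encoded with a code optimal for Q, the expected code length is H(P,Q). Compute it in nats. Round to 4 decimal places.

2.8359 nats

H(P,Q) = −Σ p·ln q.
  −0.182·ln(0.487) = 0.13095
  −0.254·ln(0.001) = 1.75457
  −0.292·ln(0.241) = 0.41550
  −0.210·ln(0.144) = 0.40697
  −0.062·ln(0.127) = 0.12794
H(P,Q) = 2.8359 nats.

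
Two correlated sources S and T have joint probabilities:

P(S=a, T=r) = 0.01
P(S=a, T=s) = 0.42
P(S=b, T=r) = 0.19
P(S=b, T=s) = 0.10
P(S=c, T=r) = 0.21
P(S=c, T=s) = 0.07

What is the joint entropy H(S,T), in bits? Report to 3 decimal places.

H(S,T) = −Σ p(x,y)·log₂ p(x,y) over all 6 cells.
  cell (a,r): −0.01·log₂0.01 = 0.0664
  cell (a,s): −0.42·log₂0.42 = 0.5256
  cell (b,r): −0.19·log₂0.19 = 0.4552
  cell (b,s): −0.10·log₂0.10 = 0.3322
  cell (c,r): −0.21·log₂0.21 = 0.4728
  cell (c,s): −0.07·log₂0.07 = 0.2686
Sum = 2.121 bits.

2.121 bits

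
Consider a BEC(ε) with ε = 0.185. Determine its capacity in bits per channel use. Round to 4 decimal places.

Binary erasure channel: capacity C = 1 − ε.
C = 1 − 0.185 = 0.8150 bits per channel use.

0.8150 bits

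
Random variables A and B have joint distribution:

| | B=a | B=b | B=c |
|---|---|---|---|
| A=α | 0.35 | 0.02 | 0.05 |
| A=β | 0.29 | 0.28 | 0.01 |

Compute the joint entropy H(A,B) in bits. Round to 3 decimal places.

1.958 bits

H(A,B) = −Σ p(x,y)·log₂ p(x,y) over all 6 cells.
  cell (α,a): −0.35·log₂0.35 = 0.5301
  cell (α,b): −0.02·log₂0.02 = 0.1129
  cell (α,c): −0.05·log₂0.05 = 0.2161
  cell (β,a): −0.29·log₂0.29 = 0.5179
  cell (β,b): −0.28·log₂0.28 = 0.5142
  cell (β,c): −0.01·log₂0.01 = 0.0664
Sum = 1.958 bits.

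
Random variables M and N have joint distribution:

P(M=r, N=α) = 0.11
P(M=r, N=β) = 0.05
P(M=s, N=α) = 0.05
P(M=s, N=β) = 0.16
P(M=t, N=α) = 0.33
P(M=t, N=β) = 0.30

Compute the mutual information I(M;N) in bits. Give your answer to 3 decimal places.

Marginals: p(M) = (0.1600, 0.2100, 0.6300), p(N) = (0.4900, 0.5100).
I(M;N) = H(M) + H(N) − H(M,N).
H(M) = 1.3158, H(N) = 0.9997, H(M,N) = 2.2544.
I(M;N) = 1.3158 + 0.9997 − 2.2544 = 0.061 bits.

0.061 bits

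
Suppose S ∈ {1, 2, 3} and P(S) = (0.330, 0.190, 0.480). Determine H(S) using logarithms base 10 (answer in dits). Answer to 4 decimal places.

0.4489 dits

H(S) = −Σ p·log₁₀ p.
  −(0.330)·log₁₀(0.330) = 0.15889
  −(0.190)·log₁₀(0.190) = 0.13704
  −(0.480)·log₁₀(0.480) = 0.15300
Sum: 0.15889 + 0.13704 + 0.15300 = 0.4489 dits.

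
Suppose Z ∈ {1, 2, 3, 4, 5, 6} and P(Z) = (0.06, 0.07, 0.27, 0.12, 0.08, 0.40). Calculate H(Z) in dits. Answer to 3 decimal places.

0.665 dits

H(Z) = −Σ p·log₁₀ p.
  −(0.06)·log₁₀(0.06) = 0.0733
  −(0.07)·log₁₀(0.07) = 0.0808
  −(0.27)·log₁₀(0.27) = 0.1535
  −(0.12)·log₁₀(0.12) = 0.1105
  −(0.08)·log₁₀(0.08) = 0.0878
  −(0.40)·log₁₀(0.40) = 0.1592
Sum: 0.0733 + 0.0808 + 0.1535 + 0.1105 + 0.0878 + 0.1592 = 0.665 dits.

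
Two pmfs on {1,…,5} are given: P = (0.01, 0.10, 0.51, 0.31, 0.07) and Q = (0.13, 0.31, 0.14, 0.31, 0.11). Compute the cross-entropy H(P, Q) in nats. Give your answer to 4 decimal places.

1.6578 nats

H(P,Q) = −Σ p·ln q.
  −0.01·ln(0.13) = 0.02040
  −0.10·ln(0.31) = 0.11712
  −0.51·ln(0.14) = 1.00272
  −0.31·ln(0.31) = 0.36307
  −0.07·ln(0.11) = 0.15451
H(P,Q) = 1.6578 nats.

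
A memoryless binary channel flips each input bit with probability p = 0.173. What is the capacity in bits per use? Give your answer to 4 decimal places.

0.3355 bits

Binary symmetric channel: C = 1 − h₂(ε) where h₂ is the binary entropy function.
h₂(0.173) = −0.173·log₂0.173 − 0.827·log₂0.827 = 0.6645.
C = 1 − 0.6645 = 0.3355 bits per channel use.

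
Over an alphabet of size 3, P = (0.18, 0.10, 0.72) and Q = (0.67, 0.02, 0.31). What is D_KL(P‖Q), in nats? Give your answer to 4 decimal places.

D(P‖Q) = Σ p·ln(p/q).
  0.18·ln(0.18/0.67) = -0.23658
  0.10·ln(0.10/0.02) = 0.16094
  0.72·ln(0.72/0.31) = 0.60673
D(P‖Q) = 0.5311 nats.

0.5311 nats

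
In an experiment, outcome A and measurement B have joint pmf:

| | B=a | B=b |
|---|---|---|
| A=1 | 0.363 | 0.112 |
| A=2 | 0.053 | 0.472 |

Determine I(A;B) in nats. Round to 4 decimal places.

0.2478 nats

Marginals: p(A) = (0.4750, 0.5250), p(B) = (0.4160, 0.5840).
I(A;B) = H(A) + H(B) − H(A,B).
H(A) = 0.6919, H(B) = 0.6790, H(A,B) = 1.1231.
I(A;B) = 0.6919 + 0.6790 − 1.1231 = 0.2478 nats.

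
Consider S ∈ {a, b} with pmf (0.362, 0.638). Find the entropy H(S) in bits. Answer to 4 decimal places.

0.9443 bits

H(S) = −Σ p·log₂ p.
  −(0.362)·log₂(0.362) = 0.53067
  −(0.638)·log₂(0.638) = 0.41366
Sum: 0.53067 + 0.41366 = 0.9443 bits.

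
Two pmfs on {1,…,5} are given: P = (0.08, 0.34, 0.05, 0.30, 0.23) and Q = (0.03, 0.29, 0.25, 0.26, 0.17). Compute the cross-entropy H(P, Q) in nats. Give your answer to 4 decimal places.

H(P,Q) = −Σ p·ln q.
  −0.08·ln(0.03) = 0.28052
  −0.34·ln(0.29) = 0.42088
  −0.05·ln(0.25) = 0.06931
  −0.30·ln(0.26) = 0.40412
  −0.23·ln(0.17) = 0.40755
H(P,Q) = 1.5824 nats.

1.5824 nats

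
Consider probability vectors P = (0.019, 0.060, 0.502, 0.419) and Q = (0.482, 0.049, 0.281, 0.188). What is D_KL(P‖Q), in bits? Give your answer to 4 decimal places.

D(P‖Q) = Σ p·log₂(p/q).
  0.019·log₂(0.019/0.482) = -0.08863
  0.060·log₂(0.060/0.049) = 0.01753
  0.502·log₂(0.502/0.281) = 0.42023
  0.419·log₂(0.419/0.188) = 0.48446
D(P‖Q) = 0.8336 bits.

0.8336 bits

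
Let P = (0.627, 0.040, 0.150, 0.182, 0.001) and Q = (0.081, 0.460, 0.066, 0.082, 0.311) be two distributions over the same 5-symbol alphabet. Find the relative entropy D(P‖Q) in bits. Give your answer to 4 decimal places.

2.0890 bits

D(P‖Q) = Σ p·log₂(p/q).
  0.627·log₂(0.627/0.081) = 1.85120
  0.040·log₂(0.040/0.460) = -0.14094
  0.150·log₂(0.150/0.066) = 0.17766
  0.182·log₂(0.182/0.082) = 0.20934
  0.001·log₂(0.001/0.311) = -0.00828
D(P‖Q) = 2.0890 bits.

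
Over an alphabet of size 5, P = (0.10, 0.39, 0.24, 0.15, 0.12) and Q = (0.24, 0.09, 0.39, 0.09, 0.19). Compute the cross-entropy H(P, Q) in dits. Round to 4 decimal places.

0.8114 dits

H(P,Q) = −Σ p·log₁₀ q.
  −0.10·log₁₀(0.24) = 0.06198
  −0.39·log₁₀(0.09) = 0.40785
  −0.24·log₁₀(0.39) = 0.09814
  −0.15·log₁₀(0.09) = 0.15686
  −0.12·log₁₀(0.19) = 0.08655
H(P,Q) = 0.8114 dits.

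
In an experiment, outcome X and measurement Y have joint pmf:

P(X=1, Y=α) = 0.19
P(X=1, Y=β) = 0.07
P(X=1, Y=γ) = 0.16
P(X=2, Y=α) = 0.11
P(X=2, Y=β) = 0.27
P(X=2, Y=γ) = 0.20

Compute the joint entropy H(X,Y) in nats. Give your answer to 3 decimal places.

1.713 nats

H(X,Y) = −Σ p(x,y)·ln p(x,y) over all 6 cells.
  cell (1,α): −0.19·ln0.19 = 0.3155
  cell (1,β): −0.07·ln0.07 = 0.1861
  cell (1,γ): −0.16·ln0.16 = 0.2932
  cell (2,α): −0.11·ln0.11 = 0.2428
  cell (2,β): −0.27·ln0.27 = 0.3535
  cell (2,γ): −0.20·ln0.20 = 0.3219
Sum = 1.713 nats.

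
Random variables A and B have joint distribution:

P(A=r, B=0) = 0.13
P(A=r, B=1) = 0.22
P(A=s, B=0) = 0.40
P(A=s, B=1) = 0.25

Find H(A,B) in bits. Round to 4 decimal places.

1.8920 bits

H(A,B) = −Σ p(x,y)·log₂ p(x,y) over all 4 cells.
  cell (r,0): −0.13·log₂0.13 = 0.38264
  cell (r,1): −0.22·log₂0.22 = 0.48057
  cell (s,0): −0.40·log₂0.40 = 0.52877
  cell (s,1): −0.25·log₂0.25 = 0.50000
Sum = 1.8920 bits.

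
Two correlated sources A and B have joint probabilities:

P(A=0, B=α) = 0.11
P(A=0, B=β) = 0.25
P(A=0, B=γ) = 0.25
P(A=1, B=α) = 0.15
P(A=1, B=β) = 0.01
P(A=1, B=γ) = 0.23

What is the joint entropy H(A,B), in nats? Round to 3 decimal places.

1.605 nats

H(A,B) = −Σ p(x,y)·ln p(x,y) over all 6 cells.
  cell (0,α): −0.11·ln0.11 = 0.2428
  cell (0,β): −0.25·ln0.25 = 0.3466
  cell (0,γ): −0.25·ln0.25 = 0.3466
  cell (1,α): −0.15·ln0.15 = 0.2846
  cell (1,β): −0.01·ln0.01 = 0.0461
  cell (1,γ): −0.23·ln0.23 = 0.3380
Sum = 1.605 nats.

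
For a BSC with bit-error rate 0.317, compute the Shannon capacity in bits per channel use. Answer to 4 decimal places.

0.0989 bits

Binary symmetric channel: C = 1 − h₂(ε) where h₂ is the binary entropy function.
h₂(0.317) = −0.317·log₂0.317 − 0.683·log₂0.683 = 0.9011.
C = 1 − 0.9011 = 0.0989 bits per channel use.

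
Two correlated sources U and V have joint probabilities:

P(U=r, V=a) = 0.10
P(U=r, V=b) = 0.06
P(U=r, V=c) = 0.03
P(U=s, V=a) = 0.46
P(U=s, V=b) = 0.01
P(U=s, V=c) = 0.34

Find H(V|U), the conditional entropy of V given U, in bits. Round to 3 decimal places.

1.137 bits

Marginals: p(U) = (0.1900, 0.8100), p(V) = (0.5600, 0.0700, 0.3700).
H(V|U) = Σ p(U) · H(V|U=·).
  U=r: p=0.1900, H(V|U=r) = 1.4330
  U=s: p=0.8100, H(V|U=s) = 1.0675
Weighted sum = 1.137 bits.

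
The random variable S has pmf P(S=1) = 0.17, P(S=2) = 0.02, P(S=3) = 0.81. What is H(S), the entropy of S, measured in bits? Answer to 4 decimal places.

0.7937 bits

H(S) = −Σ p·log₂ p.
  −(0.17)·log₂(0.17) = 0.43459
  −(0.02)·log₂(0.02) = 0.11288
  −(0.81)·log₂(0.81) = 0.24625
Sum: 0.43459 + 0.11288 + 0.24625 = 0.7937 bits.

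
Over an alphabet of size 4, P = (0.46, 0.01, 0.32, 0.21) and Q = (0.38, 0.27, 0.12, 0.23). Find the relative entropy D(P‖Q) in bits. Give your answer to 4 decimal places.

D(P‖Q) = Σ p·log₂(p/q).
  0.46·log₂(0.46/0.38) = 0.12679
  0.01·log₂(0.01/0.27) = -0.04755
  0.32·log₂(0.32/0.12) = 0.45281
  0.21·log₂(0.21/0.23) = -0.02756
D(P‖Q) = 0.5045 bits.

0.5045 bits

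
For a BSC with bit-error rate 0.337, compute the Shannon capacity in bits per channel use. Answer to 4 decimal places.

Binary symmetric channel: C = 1 − h₂(ε) where h₂ is the binary entropy function.
h₂(0.337) = −0.337·log₂0.337 − 0.663·log₂0.663 = 0.9219.
C = 1 − 0.9219 = 0.0781 bits per channel use.

0.0781 bits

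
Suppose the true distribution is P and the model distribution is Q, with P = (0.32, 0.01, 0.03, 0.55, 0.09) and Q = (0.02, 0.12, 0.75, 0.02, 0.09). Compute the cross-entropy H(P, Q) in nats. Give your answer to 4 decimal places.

H(P,Q) = −Σ p·ln q.
  −0.32·ln(0.02) = 1.25185
  −0.01·ln(0.12) = 0.02120
  −0.03·ln(0.75) = 0.00863
  −0.55·ln(0.02) = 2.15161
  −0.09·ln(0.09) = 0.21672
H(P,Q) = 3.6500 nats.

3.6500 nats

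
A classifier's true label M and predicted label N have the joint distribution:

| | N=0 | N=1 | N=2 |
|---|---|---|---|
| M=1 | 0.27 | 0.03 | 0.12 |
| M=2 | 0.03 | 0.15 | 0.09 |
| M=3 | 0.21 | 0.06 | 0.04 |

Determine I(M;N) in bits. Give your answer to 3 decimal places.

Marginals: p(M) = (0.4200, 0.2700, 0.3100), p(N) = (0.5100, 0.2400, 0.2500).
I(M;N) = H(M) + H(N) − H(M,N).
H(M) = 1.5595, H(N) = 1.4896, H(M,N) = 2.8059.
I(M;N) = 1.5595 + 1.4896 − 2.8059 = 0.243 bits.

0.243 bits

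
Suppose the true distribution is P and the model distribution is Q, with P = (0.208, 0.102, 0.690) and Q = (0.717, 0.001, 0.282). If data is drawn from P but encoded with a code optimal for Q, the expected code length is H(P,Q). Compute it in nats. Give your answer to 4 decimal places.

1.6472 nats

H(P,Q) = −Σ p·ln q.
  −0.208·ln(0.717) = 0.06920
  −0.102·ln(0.001) = 0.70459
  −0.690·ln(0.282) = 0.87344
H(P,Q) = 1.6472 nats.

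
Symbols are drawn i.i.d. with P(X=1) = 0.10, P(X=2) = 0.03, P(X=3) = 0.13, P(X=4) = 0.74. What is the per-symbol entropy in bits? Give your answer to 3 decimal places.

1.188 bits

H(X) = −Σ p·log₂ p.
  −(0.10)·log₂(0.10) = 0.3322
  −(0.03)·log₂(0.03) = 0.1518
  −(0.13)·log₂(0.13) = 0.3826
  −(0.74)·log₂(0.74) = 0.3215
Sum: 0.3322 + 0.1518 + 0.3826 + 0.3215 = 1.188 bits.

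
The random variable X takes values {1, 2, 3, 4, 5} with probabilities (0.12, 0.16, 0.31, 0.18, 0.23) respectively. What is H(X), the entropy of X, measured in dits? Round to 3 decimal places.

H(X) = −Σ p·log₁₀ p.
  −(0.12)·log₁₀(0.12) = 0.1105
  −(0.16)·log₁₀(0.16) = 0.1273
  −(0.31)·log₁₀(0.31) = 0.1577
  −(0.18)·log₁₀(0.18) = 0.1341
  −(0.23)·log₁₀(0.23) = 0.1468
Sum: 0.1105 + 0.1273 + 0.1577 + 0.1341 + 0.1468 = 0.676 dits.

0.676 dits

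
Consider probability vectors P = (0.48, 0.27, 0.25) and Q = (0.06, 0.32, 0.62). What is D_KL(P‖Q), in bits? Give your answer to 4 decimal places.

D(P‖Q) = Σ p·log₂(p/q).
  0.48·log₂(0.48/0.06) = 1.44000
  0.27·log₂(0.27/0.32) = -0.06618
  0.25·log₂(0.25/0.62) = -0.32759
D(P‖Q) = 1.0462 bits.

1.0462 bits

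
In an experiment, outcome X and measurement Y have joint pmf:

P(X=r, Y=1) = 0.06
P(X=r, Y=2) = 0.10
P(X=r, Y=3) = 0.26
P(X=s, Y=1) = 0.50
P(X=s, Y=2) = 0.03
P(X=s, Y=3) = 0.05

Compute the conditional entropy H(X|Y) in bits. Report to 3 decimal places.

0.574 bits

Marginals: p(X) = (0.4200, 0.5800), p(Y) = (0.5600, 0.1300, 0.3100).
H(X|Y) = Σ p(Y) · H(X|Y=·).
  Y=1: p=0.5600, H(X|Y=1) = 0.4912
  Y=2: p=0.1300, H(X|Y=2) = 0.7793
  Y=3: p=0.3100, H(X|Y=3) = 0.6374
Weighted sum = 0.574 bits.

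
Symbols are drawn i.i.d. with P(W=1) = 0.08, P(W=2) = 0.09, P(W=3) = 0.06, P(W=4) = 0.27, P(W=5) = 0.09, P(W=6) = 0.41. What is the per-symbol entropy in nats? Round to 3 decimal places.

H(W) = −Σ p·ln p.
  −(0.08)·ln(0.08) = 0.2021
  −(0.09)·ln(0.09) = 0.2167
  −(0.06)·ln(0.06) = 0.1688
  −(0.27)·ln(0.27) = 0.3535
  −(0.09)·ln(0.09) = 0.2167
  −(0.41)·ln(0.41) = 0.3656
Sum: 0.2021 + 0.2167 + 0.1688 + 0.3535 + 0.2167 + 0.3656 = 1.523 nats.

1.523 nats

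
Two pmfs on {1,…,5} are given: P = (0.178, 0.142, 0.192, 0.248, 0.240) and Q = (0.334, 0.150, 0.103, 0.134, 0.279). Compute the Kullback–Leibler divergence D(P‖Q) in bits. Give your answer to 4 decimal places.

D(P‖Q) = Σ p·log₂(p/q).
  0.178·log₂(0.178/0.334) = -0.16162
  0.142·log₂(0.142/0.150) = -0.01123
  0.192·log₂(0.192/0.103) = 0.17250
  0.248·log₂(0.248/0.134) = 0.22025
  0.240·log₂(0.240/0.279) = -0.05214
D(P‖Q) = 0.1678 bits.

0.1678 bits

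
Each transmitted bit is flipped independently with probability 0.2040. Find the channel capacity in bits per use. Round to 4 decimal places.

0.2701 bits

Binary symmetric channel: C = 1 − h₂(ε) where h₂ is the binary entropy function.
h₂(0.2040) = −0.2040·log₂0.2040 − 0.7960·log₂0.7960 = 0.7299.
C = 1 − 0.7299 = 0.2701 bits per channel use.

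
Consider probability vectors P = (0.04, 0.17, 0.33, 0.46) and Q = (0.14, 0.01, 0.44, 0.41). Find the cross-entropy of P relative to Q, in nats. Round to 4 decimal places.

1.5426 nats

H(P,Q) = −Σ p·ln q.
  −0.04·ln(0.14) = 0.07864
  −0.17·ln(0.01) = 0.78288
  −0.33·ln(0.44) = 0.27092
  −0.46·ln(0.41) = 0.41014
H(P,Q) = 1.5426 nats.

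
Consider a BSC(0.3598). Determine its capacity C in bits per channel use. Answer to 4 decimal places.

Binary symmetric channel: C = 1 − h₂(ε) where h₂ is the binary entropy function.
h₂(0.3598) = −0.3598·log₂0.3598 − 0.6402·log₂0.6402 = 0.9425.
C = 1 − 0.9425 = 0.0575 bits per channel use.

0.0575 bits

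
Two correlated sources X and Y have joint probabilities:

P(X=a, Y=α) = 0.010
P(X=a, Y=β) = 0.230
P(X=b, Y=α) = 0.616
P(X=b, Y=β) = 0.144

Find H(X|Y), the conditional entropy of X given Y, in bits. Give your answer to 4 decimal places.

Marginals: p(X) = (0.2400, 0.7600), p(Y) = (0.6260, 0.3740).
H(X|Y) = Σ p(Y) · H(X|Y=·).
  Y=α: p=0.6260, H(X|Y=α) = 0.1182
  Y=β: p=0.3740, H(X|Y=β) = 0.9615
Weighted sum = 0.4336 bits.

0.4336 bits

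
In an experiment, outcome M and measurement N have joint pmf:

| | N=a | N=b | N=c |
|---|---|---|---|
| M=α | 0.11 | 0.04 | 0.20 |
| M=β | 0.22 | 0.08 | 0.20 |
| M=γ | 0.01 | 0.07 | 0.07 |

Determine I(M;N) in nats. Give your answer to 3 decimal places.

0.067 nats

Marginals: p(M) = (0.3500, 0.5000, 0.1500), p(N) = (0.3400, 0.1900, 0.4700).
I(M;N) = Σ p(x,y)·ln[p(x,y)/(p(x)p(y))].
  (α,a): 0.11·ln(0.9244) = -0.0087
  (α,b): 0.04·ln(0.6015) = -0.0203
  (α,c): 0.20·ln(1.2158) = 0.0391
  (β,a): 0.22·ln(1.2941) = 0.0567
  (β,b): 0.08·ln(0.8421) = -0.0137
  (β,c): 0.20·ln(0.8511) = -0.0323
  (γ,a): 0.01·ln(0.1961) = -0.0163
  (γ,b): 0.07·ln(2.4561) = 0.0629
  (γ,c): 0.07·ln(0.9929) = -0.0005
Sum = 0.067 nats.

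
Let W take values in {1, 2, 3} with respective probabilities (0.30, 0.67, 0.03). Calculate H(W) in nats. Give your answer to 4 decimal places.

0.7347 nats

H(W) = −Σ p·ln p.
  −(0.30)·ln(0.30) = 0.36119
  −(0.67)·ln(0.67) = 0.26832
  −(0.03)·ln(0.03) = 0.10520
Sum: 0.36119 + 0.26832 + 0.10520 = 0.7347 nats.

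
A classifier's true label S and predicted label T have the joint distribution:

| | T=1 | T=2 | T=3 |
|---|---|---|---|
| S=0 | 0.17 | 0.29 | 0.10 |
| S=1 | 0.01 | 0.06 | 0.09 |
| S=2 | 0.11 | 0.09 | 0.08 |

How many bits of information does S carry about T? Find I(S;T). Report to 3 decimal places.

Marginals: p(S) = (0.5600, 0.1600, 0.2800), p(T) = (0.2900, 0.4400, 0.2700).
I(S;T) = H(S) + H(T) − H(S,T).
H(S) = 1.4057, H(T) = 1.5491, H(S,T) = 2.8618.
I(S;T) = 1.4057 + 1.5491 − 2.8618 = 0.093 bits.

0.093 bits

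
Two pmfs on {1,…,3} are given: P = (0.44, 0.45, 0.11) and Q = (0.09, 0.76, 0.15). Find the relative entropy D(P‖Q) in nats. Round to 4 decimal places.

0.4283 nats

D(P‖Q) = Σ p·ln(p/q).
  0.44·ln(0.44/0.09) = 0.69826
  0.45·ln(0.45/0.76) = -0.23583
  0.11·ln(0.11/0.15) = -0.03412
D(P‖Q) = 0.4283 nats.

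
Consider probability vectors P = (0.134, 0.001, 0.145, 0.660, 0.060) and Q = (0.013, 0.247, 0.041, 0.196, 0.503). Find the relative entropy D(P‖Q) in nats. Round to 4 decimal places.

1.1640 nats

D(P‖Q) = Σ p·ln(p/q).
  0.134·ln(0.134/0.013) = 0.31261
  0.001·ln(0.001/0.247) = -0.00551
  0.145·ln(0.145/0.041) = 0.18316
  0.660·ln(0.660/0.196) = 0.80132
  0.060·ln(0.060/0.503) = -0.12757
D(P‖Q) = 1.1640 nats.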